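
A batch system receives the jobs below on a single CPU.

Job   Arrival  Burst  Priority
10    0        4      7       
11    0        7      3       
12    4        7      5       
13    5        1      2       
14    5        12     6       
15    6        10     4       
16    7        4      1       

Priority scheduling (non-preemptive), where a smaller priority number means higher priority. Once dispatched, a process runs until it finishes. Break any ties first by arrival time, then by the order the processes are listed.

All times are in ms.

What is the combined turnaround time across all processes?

Gantt: | 11 0-7 | 16 7-11 | 13 11-12 | 15 12-22 | 12 22-29 | 14 29-41 | 10 41-45 |
Completion: 10=45  11=7  12=29  13=12  14=41  15=22  16=11
Turnaround (C−A): 10=45  11=7  12=25  13=7  14=36  15=16  16=4
Turnaround = completion − arrival: 10=45, 11=7, 12=25, 13=7, 14=36, 15=16, 16=4
Total turnaround = 45 + 7 + 25 + 7 + 36 + 16 + 4 = 140

140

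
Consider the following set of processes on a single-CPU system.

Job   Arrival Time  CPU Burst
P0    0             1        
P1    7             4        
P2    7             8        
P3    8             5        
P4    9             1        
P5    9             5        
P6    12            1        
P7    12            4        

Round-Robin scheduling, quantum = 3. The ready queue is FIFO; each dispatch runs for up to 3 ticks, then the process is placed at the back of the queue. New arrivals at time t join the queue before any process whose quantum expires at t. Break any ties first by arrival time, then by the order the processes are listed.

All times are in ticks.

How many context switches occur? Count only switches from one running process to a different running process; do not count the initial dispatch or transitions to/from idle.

12

Gantt: | P0 0-1 | idle 1-7 | P1 7-10 | P2 10-13 | P3 13-16 | P4 16-17 | P5 17-20 | P1 20-21 | P6 21-22 | P7 22-25 | P2 25-28 | P3 28-30 | P5 30-32 | P7 32-33 | P2 33-35 |
Completion: P0=1  P1=21  P2=35  P3=30  P4=17  P5=32  P6=22  P7=33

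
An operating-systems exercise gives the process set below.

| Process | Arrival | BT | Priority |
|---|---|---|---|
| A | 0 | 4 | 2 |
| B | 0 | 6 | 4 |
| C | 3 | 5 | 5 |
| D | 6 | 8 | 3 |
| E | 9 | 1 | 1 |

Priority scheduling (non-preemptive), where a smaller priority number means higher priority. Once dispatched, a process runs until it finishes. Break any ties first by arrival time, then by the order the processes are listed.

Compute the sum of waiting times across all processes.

26

Gantt: | A 0-4 | B 4-10 | E 10-11 | D 11-19 | C 19-24 |
Completion: A=4  B=10  C=24  D=19  E=11
Turnaround (C−A): A=4  B=10  C=21  D=13  E=2
Waiting = turnaround − burst: A=0, B=4, C=16, D=5, E=1
Total waiting = 0 + 4 + 16 + 5 + 1 = 26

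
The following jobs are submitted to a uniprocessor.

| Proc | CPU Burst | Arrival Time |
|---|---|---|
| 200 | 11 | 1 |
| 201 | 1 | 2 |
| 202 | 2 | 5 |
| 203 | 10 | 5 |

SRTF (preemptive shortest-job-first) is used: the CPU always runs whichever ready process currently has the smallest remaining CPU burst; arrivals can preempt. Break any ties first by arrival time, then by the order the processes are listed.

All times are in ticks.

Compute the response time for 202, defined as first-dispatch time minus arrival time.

0

Timeline: | idle 0-1 | 200 1-2 | 201 2-3 | 200 3-5 | 202 5-7 | 200 7-15 | 203 15-25 |
Completion: 200=15  201=3  202=7  203=25
Turnaround (C−A): 200=14  201=1  202=2  203=20
Response(202) = first start − arrival = 5 − 5 = 0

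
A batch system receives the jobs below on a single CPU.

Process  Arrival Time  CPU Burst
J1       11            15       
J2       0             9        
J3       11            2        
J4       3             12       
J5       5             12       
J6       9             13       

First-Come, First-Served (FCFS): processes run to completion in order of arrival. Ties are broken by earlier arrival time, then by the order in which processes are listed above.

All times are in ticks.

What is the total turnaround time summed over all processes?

Gantt: | J2 0-9 | J4 9-21 | J5 21-33 | J6 33-46 | J1 46-61 | J3 61-63 |
Completion: J1=61  J2=9  J3=63  J4=21  J5=33  J6=46
Turnaround (C−A): J1=50  J2=9  J3=52  J4=18  J5=28  J6=37
Turnaround = completion − arrival: J1=50, J2=9, J3=52, J4=18, J5=28, J6=37
Total turnaround = 50 + 9 + 52 + 18 + 28 + 37 = 194

194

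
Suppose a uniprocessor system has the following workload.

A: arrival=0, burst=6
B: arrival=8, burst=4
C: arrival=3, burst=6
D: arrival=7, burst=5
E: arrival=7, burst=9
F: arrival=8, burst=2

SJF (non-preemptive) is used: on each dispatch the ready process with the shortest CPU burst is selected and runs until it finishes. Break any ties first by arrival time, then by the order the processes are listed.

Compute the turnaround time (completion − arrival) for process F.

Timeline: | A 0-6 | C 6-12 | F 12-14 | B 14-18 | D 18-23 | E 23-32 |
Completion: A=6  B=18  C=12  D=23  E=32  F=14
Turnaround (C−A): A=6  B=10  C=9  D=16  E=25  F=6
Turnaround(F) = completion − arrival = 14 − 8 = 6

6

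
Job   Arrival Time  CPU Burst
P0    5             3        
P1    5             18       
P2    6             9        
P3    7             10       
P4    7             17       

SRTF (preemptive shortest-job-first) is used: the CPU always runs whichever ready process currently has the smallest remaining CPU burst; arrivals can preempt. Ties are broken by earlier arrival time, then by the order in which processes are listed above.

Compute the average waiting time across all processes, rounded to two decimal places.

Schedule: | idle 0-5 | P0 5-8 | P2 8-17 | P3 17-27 | P4 27-44 | P1 44-62 |
Completion: P0=8  P1=62  P2=17  P3=27  P4=44
Turnaround (C−A): P0=3  P1=57  P2=11  P3=20  P4=37
Waiting times: P0=0, P1=39, P2=2, P3=10, P4=20
Average waiting = (0+39+2+10+20) / 5 = 71/5 = 14.20

14.20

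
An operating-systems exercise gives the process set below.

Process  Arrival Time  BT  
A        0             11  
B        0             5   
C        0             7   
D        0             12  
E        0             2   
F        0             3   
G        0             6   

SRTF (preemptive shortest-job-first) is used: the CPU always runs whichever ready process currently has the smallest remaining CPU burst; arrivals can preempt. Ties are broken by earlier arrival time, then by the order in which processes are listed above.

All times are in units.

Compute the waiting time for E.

0

Timeline: | E 0-2 | F 2-5 | B 5-10 | G 10-16 | C 16-23 | A 23-34 | D 34-46 |
Completion: A=34  B=10  C=23  D=46  E=2  F=5  G=16
Turnaround (C−A): A=34  B=10  C=23  D=46  E=2  F=5  G=16
Waiting(E) = turnaround − burst = 2 − 2 = 0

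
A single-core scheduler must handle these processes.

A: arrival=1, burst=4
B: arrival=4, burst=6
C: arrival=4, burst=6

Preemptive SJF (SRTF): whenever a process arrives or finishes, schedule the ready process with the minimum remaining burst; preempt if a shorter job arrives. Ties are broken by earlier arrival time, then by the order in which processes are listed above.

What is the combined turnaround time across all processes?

Schedule: | idle 0-1 | A 1-5 | B 5-11 | C 11-17 |
Completion: A=5  B=11  C=17
Turnaround (C−A): A=4  B=7  C=13
Turnaround = completion − arrival: A=4, B=7, C=13
Total turnaround = 4 + 7 + 13 = 24

24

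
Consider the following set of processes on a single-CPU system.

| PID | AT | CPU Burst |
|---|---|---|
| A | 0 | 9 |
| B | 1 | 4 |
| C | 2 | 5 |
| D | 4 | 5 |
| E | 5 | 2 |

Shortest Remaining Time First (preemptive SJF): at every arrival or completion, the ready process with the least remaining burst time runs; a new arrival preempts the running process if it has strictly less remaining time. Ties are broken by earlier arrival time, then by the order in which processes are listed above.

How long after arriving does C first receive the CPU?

5

Schedule: | A 0-1 | B 1-5 | E 5-7 | C 7-12 | D 12-17 | A 17-25 |
Completion: A=25  B=5  C=12  D=17  E=7
Turnaround (C−A): A=25  B=4  C=10  D=13  E=2
Response(C) = first start − arrival = 7 − 2 = 5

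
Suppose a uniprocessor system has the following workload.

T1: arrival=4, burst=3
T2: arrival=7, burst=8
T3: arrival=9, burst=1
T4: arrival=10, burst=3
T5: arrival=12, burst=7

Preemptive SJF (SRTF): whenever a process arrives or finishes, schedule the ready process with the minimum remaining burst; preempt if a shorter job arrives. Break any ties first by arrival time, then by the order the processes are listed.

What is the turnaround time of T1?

3

Schedule: | idle 0-4 | T1 4-7 | T2 7-9 | T3 9-10 | T4 10-13 | T2 13-19 | T5 19-26 |
Completion: T1=7  T2=19  T3=10  T4=13  T5=26
Turnaround (C−A): T1=3  T2=12  T3=1  T4=3  T5=14
Turnaround(T1) = completion − arrival = 7 − 4 = 3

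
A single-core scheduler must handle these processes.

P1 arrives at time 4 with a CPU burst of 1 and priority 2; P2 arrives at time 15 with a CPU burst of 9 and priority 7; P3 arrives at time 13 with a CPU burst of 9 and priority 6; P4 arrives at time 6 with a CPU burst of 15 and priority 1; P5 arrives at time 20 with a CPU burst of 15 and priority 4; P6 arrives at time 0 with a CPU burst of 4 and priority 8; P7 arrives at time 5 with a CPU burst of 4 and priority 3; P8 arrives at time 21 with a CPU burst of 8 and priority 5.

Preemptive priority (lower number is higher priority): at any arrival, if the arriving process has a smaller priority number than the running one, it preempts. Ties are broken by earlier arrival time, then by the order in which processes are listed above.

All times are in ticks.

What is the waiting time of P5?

4

Gantt: | P6 0-4 | P1 4-5 | P7 5-6 | P4 6-21 | P7 21-24 | P5 24-39 | P8 39-47 | P3 47-56 | P2 56-65 |
Completion: P1=5  P2=65  P3=56  P4=21  P5=39  P6=4  P7=24  P8=47
Turnaround (C−A): P1=1  P2=50  P3=43  P4=15  P5=19  P6=4  P7=19  P8=26
Waiting(P5) = turnaround − burst = 19 − 15 = 4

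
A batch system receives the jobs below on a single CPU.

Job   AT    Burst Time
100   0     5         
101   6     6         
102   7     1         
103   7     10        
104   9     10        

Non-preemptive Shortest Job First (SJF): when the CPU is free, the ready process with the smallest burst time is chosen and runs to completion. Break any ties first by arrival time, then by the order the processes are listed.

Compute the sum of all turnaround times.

57

Timeline: | 100 0-5 | idle 5-6 | 101 6-12 | 102 12-13 | 103 13-23 | 104 23-33 |
Completion: 100=5  101=12  102=13  103=23  104=33
Turnaround (C−A): 100=5  101=6  102=6  103=16  104=24
Turnaround = completion − arrival: 100=5, 101=6, 102=6, 103=16, 104=24
Total turnaround = 5 + 6 + 6 + 16 + 24 = 57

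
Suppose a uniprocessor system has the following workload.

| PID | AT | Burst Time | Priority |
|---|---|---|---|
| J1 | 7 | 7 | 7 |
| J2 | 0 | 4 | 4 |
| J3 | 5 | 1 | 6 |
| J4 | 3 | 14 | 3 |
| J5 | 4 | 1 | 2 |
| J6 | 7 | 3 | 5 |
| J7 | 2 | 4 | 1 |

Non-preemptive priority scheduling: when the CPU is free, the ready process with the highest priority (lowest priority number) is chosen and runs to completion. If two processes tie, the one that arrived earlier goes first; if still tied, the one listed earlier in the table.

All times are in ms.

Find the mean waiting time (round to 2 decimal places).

9.86

Timeline: | J2 0-4 | J7 4-8 | J5 8-9 | J4 9-23 | J6 23-26 | J3 26-27 | J1 27-34 |
Completion: J1=34  J2=4  J3=27  J4=23  J5=9  J6=26  J7=8
Waiting times: J1=20, J2=0, J3=21, J4=6, J5=4, J6=16, J7=2
Average waiting = (20+0+21+6+4+16+2) / 7 = 69/7 = 9.86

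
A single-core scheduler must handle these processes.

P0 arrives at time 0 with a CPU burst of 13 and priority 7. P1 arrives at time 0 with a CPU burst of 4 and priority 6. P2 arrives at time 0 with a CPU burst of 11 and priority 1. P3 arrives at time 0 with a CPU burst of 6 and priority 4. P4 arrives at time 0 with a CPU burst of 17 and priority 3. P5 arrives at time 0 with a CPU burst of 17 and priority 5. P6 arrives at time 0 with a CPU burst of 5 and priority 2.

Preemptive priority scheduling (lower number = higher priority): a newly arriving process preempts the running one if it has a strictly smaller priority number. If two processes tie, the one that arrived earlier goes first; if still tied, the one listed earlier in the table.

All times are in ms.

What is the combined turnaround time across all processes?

Schedule: | P2 0-11 | P6 11-16 | P4 16-33 | P3 33-39 | P5 39-56 | P1 56-60 | P0 60-73 |
Completion: P0=73  P1=60  P2=11  P3=39  P4=33  P5=56  P6=16
Turnaround (C−A): P0=73  P1=60  P2=11  P3=39  P4=33  P5=56  P6=16
Turnaround = completion − arrival: P0=73, P1=60, P2=11, P3=39, P4=33, P5=56, P6=16
Total turnaround = 73 + 60 + 11 + 39 + 33 + 56 + 16 = 288

288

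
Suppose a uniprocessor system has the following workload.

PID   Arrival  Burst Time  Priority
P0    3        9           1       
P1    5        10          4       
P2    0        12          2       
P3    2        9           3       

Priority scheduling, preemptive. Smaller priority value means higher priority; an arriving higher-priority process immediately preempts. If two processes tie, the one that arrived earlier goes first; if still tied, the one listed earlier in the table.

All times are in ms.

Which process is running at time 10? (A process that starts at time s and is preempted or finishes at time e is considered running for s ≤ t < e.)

P0

Schedule: | P2 0-3 | P0 3-12 | P2 12-21 | P3 21-30 | P1 30-40 |
Completion: P0=12  P1=40  P2=21  P3=30
Turnaround (C−A): P0=9  P1=35  P2=21  P3=28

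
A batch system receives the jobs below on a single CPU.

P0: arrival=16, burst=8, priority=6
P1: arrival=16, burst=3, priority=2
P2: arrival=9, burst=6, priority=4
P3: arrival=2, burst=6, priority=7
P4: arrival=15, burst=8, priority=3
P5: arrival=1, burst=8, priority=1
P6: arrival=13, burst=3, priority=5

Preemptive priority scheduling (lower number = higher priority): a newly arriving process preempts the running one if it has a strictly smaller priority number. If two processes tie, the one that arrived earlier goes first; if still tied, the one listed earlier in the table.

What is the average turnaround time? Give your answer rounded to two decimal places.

Gantt: | idle 0-1 | P5 1-9 | P2 9-15 | P4 15-16 | P1 16-19 | P4 19-26 | P6 26-29 | P0 29-37 | P3 37-43 |
Completion: P0=37  P1=19  P2=15  P3=43  P4=26  P5=9  P6=29
Turnaround (C−A): P0=21  P1=3  P2=6  P3=41  P4=11  P5=8  P6=16
Turnaround times: P0=21, P1=3, P2=6, P3=41, P4=11, P5=8, P6=16
Average turnaround = (21+3+6+41+11+8+16) / 7 = 106/7 = 15.14

15.14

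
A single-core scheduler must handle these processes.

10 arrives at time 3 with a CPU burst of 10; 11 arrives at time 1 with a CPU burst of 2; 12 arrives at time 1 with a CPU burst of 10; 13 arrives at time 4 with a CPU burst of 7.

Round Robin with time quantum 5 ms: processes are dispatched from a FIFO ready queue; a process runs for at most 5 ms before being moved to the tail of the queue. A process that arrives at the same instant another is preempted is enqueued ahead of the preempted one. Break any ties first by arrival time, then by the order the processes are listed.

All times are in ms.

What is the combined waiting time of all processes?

46

Schedule: | idle 0-1 | 11 1-3 | 12 3-8 | 10 8-13 | 13 13-18 | 12 18-23 | 10 23-28 | 13 28-30 |
Completion: 10=28  11=3  12=23  13=30
Waiting = turnaround − burst: 10=15, 11=0, 12=12, 13=19
Total waiting = 15 + 0 + 12 + 19 = 46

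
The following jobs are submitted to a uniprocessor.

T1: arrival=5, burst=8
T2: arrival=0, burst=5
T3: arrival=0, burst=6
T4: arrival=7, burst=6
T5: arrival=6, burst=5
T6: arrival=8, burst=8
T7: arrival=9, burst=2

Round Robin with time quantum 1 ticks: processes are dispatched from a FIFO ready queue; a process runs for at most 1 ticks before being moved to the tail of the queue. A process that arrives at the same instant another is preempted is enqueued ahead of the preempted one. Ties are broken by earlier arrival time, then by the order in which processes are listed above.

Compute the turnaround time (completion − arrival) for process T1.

33

Schedule: | T2 0-1 | T3 1-2 | T2 2-3 | T3 3-4 | T2 4-5 | T3 5-6 | T1 6-7 | T2 7-8 | T5 8-9 | T3 9-10 | T4 10-11 | T1 11-12 | T6 12-13 | T2 13-14 | T7 14-15 | T5 15-16 | T3 16-17 | T4 17-18 | T1 18-19 | T6 19-20 | T7 20-21 | T5 21-22 | T3 22-23 | T4 23-24 | T1 24-25 | T6 25-26 | T5 26-27 | T4 27-28 | T1 28-29 | T6 29-30 | T5 30-31 | T4 31-32 | T1 32-33 | T6 33-34 | T4 34-35 | T1 35-36 | T6 36-37 | T1 37-38 | T6 38-40 |
Completion: T1=38  T2=14  T3=23  T4=35  T5=31  T6=40  T7=21
Turnaround (C−A): T1=33  T2=14  T3=23  T4=28  T5=25  T6=32  T7=12
Turnaround(T1) = completion − arrival = 38 − 5 = 33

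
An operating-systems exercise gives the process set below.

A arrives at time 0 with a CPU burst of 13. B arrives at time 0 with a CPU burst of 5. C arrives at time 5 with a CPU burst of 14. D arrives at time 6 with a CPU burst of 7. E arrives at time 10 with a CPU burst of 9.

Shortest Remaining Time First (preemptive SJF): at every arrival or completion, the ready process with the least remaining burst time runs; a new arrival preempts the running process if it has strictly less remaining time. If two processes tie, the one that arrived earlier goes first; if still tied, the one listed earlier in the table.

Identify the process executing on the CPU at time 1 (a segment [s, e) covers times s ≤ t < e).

B

Timeline: | B 0-5 | A 5-6 | D 6-13 | E 13-22 | A 22-34 | C 34-48 |
Completion: A=34  B=5  C=48  D=13  E=22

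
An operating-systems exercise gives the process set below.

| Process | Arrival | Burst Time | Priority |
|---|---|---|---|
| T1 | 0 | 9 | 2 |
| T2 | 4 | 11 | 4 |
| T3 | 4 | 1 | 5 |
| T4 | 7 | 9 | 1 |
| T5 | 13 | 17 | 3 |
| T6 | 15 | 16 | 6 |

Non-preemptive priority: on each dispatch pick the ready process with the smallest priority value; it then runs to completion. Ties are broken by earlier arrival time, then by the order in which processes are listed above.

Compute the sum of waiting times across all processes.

112

Schedule: | T1 0-9 | T4 9-18 | T5 18-35 | T2 35-46 | T3 46-47 | T6 47-63 |
Completion: T1=9  T2=46  T3=47  T4=18  T5=35  T6=63
Turnaround (C−A): T1=9  T2=42  T3=43  T4=11  T5=22  T6=48
Waiting = turnaround − burst: T1=0, T2=31, T3=42, T4=2, T5=5, T6=32
Total waiting = 0 + 31 + 42 + 2 + 5 + 32 = 112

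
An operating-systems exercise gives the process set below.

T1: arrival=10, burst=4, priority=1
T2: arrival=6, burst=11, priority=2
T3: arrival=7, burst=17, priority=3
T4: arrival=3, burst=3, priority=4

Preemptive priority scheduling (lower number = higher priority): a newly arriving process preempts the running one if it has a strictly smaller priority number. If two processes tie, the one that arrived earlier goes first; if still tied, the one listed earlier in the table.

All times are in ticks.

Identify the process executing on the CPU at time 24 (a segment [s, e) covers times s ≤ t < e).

Schedule: | idle 0-3 | T4 3-6 | T2 6-10 | T1 10-14 | T2 14-21 | T3 21-38 |
Completion: T1=14  T2=21  T3=38  T4=6
Turnaround (C−A): T1=4  T2=15  T3=31  T4=3

T3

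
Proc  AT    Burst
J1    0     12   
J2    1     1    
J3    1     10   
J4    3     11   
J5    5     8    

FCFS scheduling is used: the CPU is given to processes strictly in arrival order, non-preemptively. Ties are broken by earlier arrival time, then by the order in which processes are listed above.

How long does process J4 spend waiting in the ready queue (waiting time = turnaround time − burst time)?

20

Gantt: | J1 0-12 | J2 12-13 | J3 13-23 | J4 23-34 | J5 34-42 |
Completion: J1=12  J2=13  J3=23  J4=34  J5=42
Turnaround (C−A): J1=12  J2=12  J3=22  J4=31  J5=37
Waiting(J4) = turnaround − burst = 31 − 11 = 20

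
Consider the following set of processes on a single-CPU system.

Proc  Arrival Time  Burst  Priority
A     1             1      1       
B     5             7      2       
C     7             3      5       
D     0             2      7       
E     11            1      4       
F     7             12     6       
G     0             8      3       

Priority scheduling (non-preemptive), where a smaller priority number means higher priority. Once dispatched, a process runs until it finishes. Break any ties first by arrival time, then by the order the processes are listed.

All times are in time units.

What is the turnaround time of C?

Schedule: | G 0-8 | A 8-9 | B 9-16 | E 16-17 | C 17-20 | F 20-32 | D 32-34 |
Completion: A=9  B=16  C=20  D=34  E=17  F=32  G=8
Turnaround (C−A): A=8  B=11  C=13  D=34  E=6  F=25  G=8
Turnaround(C) = completion − arrival = 20 − 7 = 13

13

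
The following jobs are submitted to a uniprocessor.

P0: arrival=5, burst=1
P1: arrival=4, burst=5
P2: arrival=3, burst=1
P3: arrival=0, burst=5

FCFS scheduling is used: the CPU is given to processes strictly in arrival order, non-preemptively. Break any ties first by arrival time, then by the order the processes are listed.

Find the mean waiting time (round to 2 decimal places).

2.50

Timeline: | P3 0-5 | P2 5-6 | P1 6-11 | P0 11-12 |
Completion: P0=12  P1=11  P2=6  P3=5
Waiting times: P0=6, P1=2, P2=2, P3=0
Average waiting = (6+2+2+0) / 4 = 10/4 = 2.50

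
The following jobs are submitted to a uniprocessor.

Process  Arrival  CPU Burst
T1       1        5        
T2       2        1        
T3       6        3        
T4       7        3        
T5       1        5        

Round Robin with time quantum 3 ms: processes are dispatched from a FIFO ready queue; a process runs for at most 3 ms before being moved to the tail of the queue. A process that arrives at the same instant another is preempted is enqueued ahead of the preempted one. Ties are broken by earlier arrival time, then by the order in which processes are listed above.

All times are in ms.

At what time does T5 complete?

Gantt: | idle 0-1 | T1 1-4 | T5 4-7 | T2 7-8 | T1 8-10 | T3 10-13 | T4 13-16 | T5 16-18 |
Completion: T1=10  T2=8  T3=13  T4=16  T5=18
Turnaround (C−A): T1=9  T2=6  T3=7  T4=9  T5=17

18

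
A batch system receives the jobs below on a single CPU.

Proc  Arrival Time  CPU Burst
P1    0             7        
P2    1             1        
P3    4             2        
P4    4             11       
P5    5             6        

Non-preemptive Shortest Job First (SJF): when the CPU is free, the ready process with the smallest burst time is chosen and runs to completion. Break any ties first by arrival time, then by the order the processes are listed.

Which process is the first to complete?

P1

Timeline: | P1 0-7 | P2 7-8 | P3 8-10 | P5 10-16 | P4 16-27 |
Completion: P1=7  P2=8  P3=10  P4=27  P5=16
Turnaround (C−A): P1=7  P2=7  P3=6  P4=23  P5=11
Finish order: P1 → P2 → P3 → P5 → P4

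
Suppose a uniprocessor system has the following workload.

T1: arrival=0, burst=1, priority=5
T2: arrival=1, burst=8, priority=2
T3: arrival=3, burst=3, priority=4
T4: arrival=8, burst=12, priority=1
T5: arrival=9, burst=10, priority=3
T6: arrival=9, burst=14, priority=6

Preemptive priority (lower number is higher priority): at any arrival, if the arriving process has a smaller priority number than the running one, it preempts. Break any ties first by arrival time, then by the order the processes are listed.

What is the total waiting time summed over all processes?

77

Gantt: | T1 0-1 | T2 1-8 | T4 8-20 | T2 20-21 | T5 21-31 | T3 31-34 | T6 34-48 |
Completion: T1=1  T2=21  T3=34  T4=20  T5=31  T6=48
Waiting = turnaround − burst: T1=0, T2=12, T3=28, T4=0, T5=12, T6=25
Total waiting = 0 + 12 + 28 + 0 + 12 + 25 = 77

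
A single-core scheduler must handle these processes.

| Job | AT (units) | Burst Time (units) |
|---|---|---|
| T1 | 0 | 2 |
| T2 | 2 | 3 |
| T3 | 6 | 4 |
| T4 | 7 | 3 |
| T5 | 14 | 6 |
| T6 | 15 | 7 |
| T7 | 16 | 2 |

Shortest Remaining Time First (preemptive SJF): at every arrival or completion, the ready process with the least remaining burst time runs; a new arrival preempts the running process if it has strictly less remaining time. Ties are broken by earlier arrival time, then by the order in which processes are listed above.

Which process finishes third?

Timeline: | T1 0-2 | T2 2-5 | idle 5-6 | T3 6-10 | T4 10-13 | idle 13-14 | T5 14-16 | T7 16-18 | T5 18-22 | T6 22-29 |
Completion: T1=2  T2=5  T3=10  T4=13  T5=22  T6=29  T7=18
Turnaround (C−A): T1=2  T2=3  T3=4  T4=6  T5=8  T6=14  T7=2
Finish order: T1 → T2 → T3 → T4 → T7 → T5 → T6

T3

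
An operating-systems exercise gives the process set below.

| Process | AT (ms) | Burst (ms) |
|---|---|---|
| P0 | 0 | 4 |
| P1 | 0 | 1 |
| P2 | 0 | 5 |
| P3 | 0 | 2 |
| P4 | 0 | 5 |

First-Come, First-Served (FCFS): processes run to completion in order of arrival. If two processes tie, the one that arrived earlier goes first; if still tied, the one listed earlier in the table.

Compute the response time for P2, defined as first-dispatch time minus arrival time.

Schedule: | P0 0-4 | P1 4-5 | P2 5-10 | P3 10-12 | P4 12-17 |
Completion: P0=4  P1=5  P2=10  P3=12  P4=17
Response(P2) = first start − arrival = 5 − 0 = 5

5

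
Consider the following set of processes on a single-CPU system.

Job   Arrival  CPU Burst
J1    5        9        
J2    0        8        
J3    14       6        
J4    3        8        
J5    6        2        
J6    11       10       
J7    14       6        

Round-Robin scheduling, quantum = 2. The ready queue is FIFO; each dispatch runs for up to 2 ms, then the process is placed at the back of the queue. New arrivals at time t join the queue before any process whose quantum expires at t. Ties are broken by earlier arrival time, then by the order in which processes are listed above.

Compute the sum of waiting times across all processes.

Timeline: | J2 0-4 | J4 4-6 | J2 6-8 | J1 8-10 | J5 10-12 | J4 12-14 | J2 14-16 | J1 16-18 | J6 18-20 | J3 20-22 | J7 22-24 | J4 24-26 | J1 26-28 | J6 28-30 | J3 30-32 | J7 32-34 | J4 34-36 | J1 36-38 | J6 38-40 | J3 40-42 | J7 42-44 | J1 44-45 | J6 45-49 |
Completion: J1=45  J2=16  J3=42  J4=36  J5=12  J6=49  J7=44
Turnaround (C−A): J1=40  J2=16  J3=28  J4=33  J5=6  J6=38  J7=30
Waiting = turnaround − burst: J1=31, J2=8, J3=22, J4=25, J5=4, J6=28, J7=24
Total waiting = 31 + 8 + 22 + 25 + 4 + 28 + 24 = 142

142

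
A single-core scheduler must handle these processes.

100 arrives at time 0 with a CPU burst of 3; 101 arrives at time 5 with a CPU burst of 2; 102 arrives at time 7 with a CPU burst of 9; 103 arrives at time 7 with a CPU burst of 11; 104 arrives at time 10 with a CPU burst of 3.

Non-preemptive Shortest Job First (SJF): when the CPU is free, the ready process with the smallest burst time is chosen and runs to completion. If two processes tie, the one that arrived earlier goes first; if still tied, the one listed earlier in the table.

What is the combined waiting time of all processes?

Gantt: | 100 0-3 | idle 3-5 | 101 5-7 | 102 7-16 | 104 16-19 | 103 19-30 |
Completion: 100=3  101=7  102=16  103=30  104=19
Turnaround (C−A): 100=3  101=2  102=9  103=23  104=9
Waiting = turnaround − burst: 100=0, 101=0, 102=0, 103=12, 104=6
Total waiting = 0 + 0 + 0 + 12 + 6 = 18

18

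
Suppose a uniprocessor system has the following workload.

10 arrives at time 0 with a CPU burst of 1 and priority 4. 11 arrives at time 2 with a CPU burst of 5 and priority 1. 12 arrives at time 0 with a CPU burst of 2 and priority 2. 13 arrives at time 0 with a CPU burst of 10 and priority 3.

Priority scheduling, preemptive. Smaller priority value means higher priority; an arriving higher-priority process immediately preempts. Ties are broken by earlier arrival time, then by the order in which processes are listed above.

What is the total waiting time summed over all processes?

24

Timeline: | 12 0-2 | 11 2-7 | 13 7-17 | 10 17-18 |
Completion: 10=18  11=7  12=2  13=17
Turnaround (C−A): 10=18  11=5  12=2  13=17
Waiting = turnaround − burst: 10=17, 11=0, 12=0, 13=7
Total waiting = 17 + 0 + 0 + 7 = 24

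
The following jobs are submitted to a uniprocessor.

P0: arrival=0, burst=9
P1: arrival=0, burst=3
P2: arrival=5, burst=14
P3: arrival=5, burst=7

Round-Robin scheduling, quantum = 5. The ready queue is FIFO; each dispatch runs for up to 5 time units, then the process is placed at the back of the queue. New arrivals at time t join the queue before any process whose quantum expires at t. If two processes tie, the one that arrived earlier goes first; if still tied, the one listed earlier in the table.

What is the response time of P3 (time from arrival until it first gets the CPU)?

8

Schedule: | P0 0-5 | P1 5-8 | P2 8-13 | P3 13-18 | P0 18-22 | P2 22-27 | P3 27-29 | P2 29-33 |
Completion: P0=22  P1=8  P2=33  P3=29
Response(P3) = first start − arrival = 13 − 5 = 8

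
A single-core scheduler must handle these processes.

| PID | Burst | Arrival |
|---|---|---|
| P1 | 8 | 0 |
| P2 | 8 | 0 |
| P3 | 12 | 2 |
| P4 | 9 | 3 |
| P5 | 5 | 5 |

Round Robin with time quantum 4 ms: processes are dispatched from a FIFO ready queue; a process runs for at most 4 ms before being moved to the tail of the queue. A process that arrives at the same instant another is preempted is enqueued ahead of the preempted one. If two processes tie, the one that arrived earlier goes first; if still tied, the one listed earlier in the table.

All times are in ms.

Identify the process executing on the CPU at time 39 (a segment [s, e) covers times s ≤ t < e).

P3

Timeline: | P1 0-4 | P2 4-8 | P3 8-12 | P4 12-16 | P1 16-20 | P5 20-24 | P2 24-28 | P3 28-32 | P4 32-36 | P5 36-37 | P3 37-41 | P4 41-42 |
Completion: P1=20  P2=28  P3=41  P4=42  P5=37
Turnaround (C−A): P1=20  P2=28  P3=39  P4=39  P5=32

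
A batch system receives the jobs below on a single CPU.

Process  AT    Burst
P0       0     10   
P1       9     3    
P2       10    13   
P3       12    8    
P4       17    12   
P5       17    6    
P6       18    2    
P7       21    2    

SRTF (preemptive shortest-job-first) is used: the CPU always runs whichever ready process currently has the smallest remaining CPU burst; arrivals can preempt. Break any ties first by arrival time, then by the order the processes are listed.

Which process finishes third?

Timeline: | P0 0-10 | P1 10-13 | P3 13-18 | P6 18-20 | P3 20-23 | P7 23-25 | P5 25-31 | P4 31-43 | P2 43-56 |
Completion: P0=10  P1=13  P2=56  P3=23  P4=43  P5=31  P6=20  P7=25
Finish order: P0 → P1 → P6 → P3 → P7 → P5 → P4 → P2

P6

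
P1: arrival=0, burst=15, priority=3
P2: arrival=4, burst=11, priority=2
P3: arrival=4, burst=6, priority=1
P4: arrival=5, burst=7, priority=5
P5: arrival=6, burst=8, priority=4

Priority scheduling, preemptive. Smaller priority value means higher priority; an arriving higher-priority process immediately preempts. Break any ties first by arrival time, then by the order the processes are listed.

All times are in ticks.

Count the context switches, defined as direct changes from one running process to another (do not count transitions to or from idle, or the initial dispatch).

5

Timeline: | P1 0-4 | P3 4-10 | P2 10-21 | P1 21-32 | P5 32-40 | P4 40-47 |
Completion: P1=32  P2=21  P3=10  P4=47  P5=40
Turnaround (C−A): P1=32  P2=17  P3=6  P4=42  P5=34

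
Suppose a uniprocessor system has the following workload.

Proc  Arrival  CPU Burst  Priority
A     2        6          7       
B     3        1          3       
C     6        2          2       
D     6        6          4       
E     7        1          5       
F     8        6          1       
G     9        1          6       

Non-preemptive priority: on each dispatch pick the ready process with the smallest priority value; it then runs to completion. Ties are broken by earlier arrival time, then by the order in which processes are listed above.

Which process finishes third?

Gantt: | idle 0-2 | A 2-8 | F 8-14 | C 14-16 | B 16-17 | D 17-23 | E 23-24 | G 24-25 |
Completion: A=8  B=17  C=16  D=23  E=24  F=14  G=25
Finish order: A → F → C → B → D → E → G

C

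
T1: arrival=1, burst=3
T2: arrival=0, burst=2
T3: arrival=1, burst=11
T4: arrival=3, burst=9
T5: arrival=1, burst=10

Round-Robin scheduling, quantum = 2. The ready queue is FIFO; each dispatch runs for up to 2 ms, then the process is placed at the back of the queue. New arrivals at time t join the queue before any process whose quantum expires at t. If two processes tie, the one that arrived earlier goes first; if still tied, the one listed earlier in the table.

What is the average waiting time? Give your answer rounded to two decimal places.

Timeline: | T2 0-2 | T1 2-4 | T3 4-6 | T5 6-8 | T4 8-10 | T1 10-11 | T3 11-13 | T5 13-15 | T4 15-17 | T3 17-19 | T5 19-21 | T4 21-23 | T3 23-25 | T5 25-27 | T4 27-29 | T3 29-31 | T5 31-33 | T4 33-34 | T3 34-35 |
Completion: T1=11  T2=2  T3=35  T4=34  T5=33
Waiting times: T1=7, T2=0, T3=23, T4=22, T5=22
Average waiting = (7+0+23+22+22) / 5 = 74/5 = 14.80

14.80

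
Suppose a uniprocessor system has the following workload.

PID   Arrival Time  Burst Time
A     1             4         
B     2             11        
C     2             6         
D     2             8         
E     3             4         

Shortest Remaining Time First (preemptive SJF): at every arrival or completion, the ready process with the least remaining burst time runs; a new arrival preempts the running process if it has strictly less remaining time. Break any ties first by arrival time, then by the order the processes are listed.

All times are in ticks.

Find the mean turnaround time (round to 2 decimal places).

Gantt: | idle 0-1 | A 1-5 | E 5-9 | C 9-15 | D 15-23 | B 23-34 |
Completion: A=5  B=34  C=15  D=23  E=9
Turnaround (C−A): A=4  B=32  C=13  D=21  E=6
Turnaround times: A=4, B=32, C=13, D=21, E=6
Average turnaround = (4+32+13+21+6) / 5 = 76/5 = 15.20

15.20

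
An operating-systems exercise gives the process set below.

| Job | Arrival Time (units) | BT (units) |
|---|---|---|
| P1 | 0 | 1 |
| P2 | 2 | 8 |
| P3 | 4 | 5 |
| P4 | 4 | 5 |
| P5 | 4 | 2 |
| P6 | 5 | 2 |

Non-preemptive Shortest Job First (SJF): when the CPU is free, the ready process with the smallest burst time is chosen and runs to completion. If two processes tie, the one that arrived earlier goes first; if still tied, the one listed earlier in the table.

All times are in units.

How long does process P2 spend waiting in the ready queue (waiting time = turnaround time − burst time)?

Schedule: | P1 0-1 | idle 1-2 | P2 2-10 | P5 10-12 | P6 12-14 | P3 14-19 | P4 19-24 |
Completion: P1=1  P2=10  P3=19  P4=24  P5=12  P6=14
Waiting(P2) = turnaround − burst = 8 − 8 = 0

0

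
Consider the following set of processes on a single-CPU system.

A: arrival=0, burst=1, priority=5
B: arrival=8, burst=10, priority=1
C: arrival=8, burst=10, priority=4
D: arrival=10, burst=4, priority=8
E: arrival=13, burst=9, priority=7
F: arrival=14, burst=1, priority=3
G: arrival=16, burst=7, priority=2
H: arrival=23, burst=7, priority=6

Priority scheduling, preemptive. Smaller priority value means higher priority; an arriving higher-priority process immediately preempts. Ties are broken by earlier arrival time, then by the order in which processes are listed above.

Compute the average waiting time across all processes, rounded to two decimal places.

14.50

Schedule: | A 0-1 | idle 1-8 | B 8-18 | G 18-25 | F 25-26 | C 26-36 | H 36-43 | E 43-52 | D 52-56 |
Completion: A=1  B=18  C=36  D=56  E=52  F=26  G=25  H=43
Turnaround (C−A): A=1  B=10  C=28  D=46  E=39  F=12  G=9  H=20
Waiting times: A=0, B=0, C=18, D=42, E=30, F=11, G=2, H=13
Average waiting = (0+0+18+42+30+11+2+13) / 8 = 116/8 = 14.50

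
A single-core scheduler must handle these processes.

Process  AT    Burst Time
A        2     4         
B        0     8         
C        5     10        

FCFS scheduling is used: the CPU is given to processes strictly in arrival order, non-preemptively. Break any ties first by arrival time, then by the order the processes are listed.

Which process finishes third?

Schedule: | B 0-8 | A 8-12 | C 12-22 |
Completion: A=12  B=8  C=22
Finish order: B → A → C

C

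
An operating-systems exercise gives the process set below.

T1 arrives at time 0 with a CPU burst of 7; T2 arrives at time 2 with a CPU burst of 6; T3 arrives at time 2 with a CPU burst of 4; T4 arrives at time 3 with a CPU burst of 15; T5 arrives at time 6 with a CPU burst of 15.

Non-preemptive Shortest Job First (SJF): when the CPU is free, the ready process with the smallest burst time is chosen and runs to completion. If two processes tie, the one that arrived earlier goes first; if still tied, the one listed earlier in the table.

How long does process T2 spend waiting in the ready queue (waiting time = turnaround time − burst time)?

9

Timeline: | T1 0-7 | T3 7-11 | T2 11-17 | T4 17-32 | T5 32-47 |
Completion: T1=7  T2=17  T3=11  T4=32  T5=47
Turnaround (C−A): T1=7  T2=15  T3=9  T4=29  T5=41
Waiting(T2) = turnaround − burst = 15 − 6 = 9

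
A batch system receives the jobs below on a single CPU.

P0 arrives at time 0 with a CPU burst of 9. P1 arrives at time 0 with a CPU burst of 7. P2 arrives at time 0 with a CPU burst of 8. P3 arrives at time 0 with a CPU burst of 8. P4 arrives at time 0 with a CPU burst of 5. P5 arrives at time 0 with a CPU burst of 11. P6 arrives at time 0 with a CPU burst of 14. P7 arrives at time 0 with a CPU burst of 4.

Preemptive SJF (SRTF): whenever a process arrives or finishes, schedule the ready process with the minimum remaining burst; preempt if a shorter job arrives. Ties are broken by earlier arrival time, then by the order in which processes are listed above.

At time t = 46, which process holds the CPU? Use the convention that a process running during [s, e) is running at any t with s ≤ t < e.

Gantt: | P7 0-4 | P4 4-9 | P1 9-16 | P2 16-24 | P3 24-32 | P0 32-41 | P5 41-52 | P6 52-66 |
Completion: P0=41  P1=16  P2=24  P3=32  P4=9  P5=52  P6=66  P7=4
Turnaround (C−A): P0=41  P1=16  P2=24  P3=32  P4=9  P5=52  P6=66  P7=4

P5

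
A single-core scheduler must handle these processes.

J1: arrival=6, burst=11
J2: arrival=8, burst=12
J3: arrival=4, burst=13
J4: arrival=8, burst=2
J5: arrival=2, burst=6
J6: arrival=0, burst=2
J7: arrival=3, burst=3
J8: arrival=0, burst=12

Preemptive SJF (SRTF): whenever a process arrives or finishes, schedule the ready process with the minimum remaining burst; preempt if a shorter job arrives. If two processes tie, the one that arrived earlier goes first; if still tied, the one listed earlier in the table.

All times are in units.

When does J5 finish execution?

13

Gantt: | J6 0-2 | J5 2-3 | J7 3-6 | J5 6-8 | J4 8-10 | J5 10-13 | J1 13-24 | J8 24-36 | J2 36-48 | J3 48-61 |
Completion: J1=24  J2=48  J3=61  J4=10  J5=13  J6=2  J7=6  J8=36
Turnaround (C−A): J1=18  J2=40  J3=57  J4=2  J5=11  J6=2  J7=3  J8=36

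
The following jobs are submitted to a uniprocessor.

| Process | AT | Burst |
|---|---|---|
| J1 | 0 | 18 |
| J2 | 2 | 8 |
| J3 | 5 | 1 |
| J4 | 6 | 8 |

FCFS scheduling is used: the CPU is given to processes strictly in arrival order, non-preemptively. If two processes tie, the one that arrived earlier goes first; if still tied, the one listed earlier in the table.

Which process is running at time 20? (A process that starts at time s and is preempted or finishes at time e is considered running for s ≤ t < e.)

Schedule: | J1 0-18 | J2 18-26 | J3 26-27 | J4 27-35 |
Completion: J1=18  J2=26  J3=27  J4=35

J2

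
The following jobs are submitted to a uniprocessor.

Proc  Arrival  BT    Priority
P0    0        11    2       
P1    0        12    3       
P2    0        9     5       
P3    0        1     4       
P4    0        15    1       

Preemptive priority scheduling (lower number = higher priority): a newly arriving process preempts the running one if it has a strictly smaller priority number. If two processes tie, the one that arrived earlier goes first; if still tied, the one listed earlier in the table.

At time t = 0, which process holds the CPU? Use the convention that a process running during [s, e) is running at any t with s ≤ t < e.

Timeline: | P4 0-15 | P0 15-26 | P1 26-38 | P3 38-39 | P2 39-48 |
Completion: P0=26  P1=38  P2=48  P3=39  P4=15
Turnaround (C−A): P0=26  P1=38  P2=48  P3=39  P4=15

P4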